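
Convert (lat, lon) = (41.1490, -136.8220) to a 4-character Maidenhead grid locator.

CN11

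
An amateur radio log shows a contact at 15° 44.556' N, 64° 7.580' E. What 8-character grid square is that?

MK25br58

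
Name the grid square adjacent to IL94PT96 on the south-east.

Longitude extended square 9; +1 → 10, wraps to 0, carry into subsquare.
Longitude subsquare p = 15; +1 → 16 = q.
Latitude extended square 6; −1 → 5.

IL94qt05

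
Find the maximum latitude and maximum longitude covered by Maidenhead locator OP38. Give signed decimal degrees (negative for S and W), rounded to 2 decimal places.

69.00, 108.00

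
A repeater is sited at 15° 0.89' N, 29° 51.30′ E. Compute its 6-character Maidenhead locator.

Add 180° to longitude and 90° to latitude: 209.8550, 105.0148.
Field (20°×10°, letters A–R): 209.8550/20 → 10 → K, 105.0148/10 → 10 → K; chars KK.
Square (2°×1°, digits 0–9): 9.8550/2 → 4, 5.0148/1 → 5; chars 45.
Subsquare (5′×2.5′, letters a–x): 1.8550/0.0833333 → 22 → w, 0.0148/0.0416667 → 0 → a; chars wa.

KK45wa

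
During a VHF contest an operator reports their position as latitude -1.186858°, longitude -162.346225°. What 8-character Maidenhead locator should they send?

AI88tt85

Offset from 180°W / 90°S: lon 17.65377°, lat 88.81314°.
Field: lon ⌊17.65377/20⌋ = 0 → A; lat ⌊88.81314/10⌋ = 8 → I.
Square: lon ⌊17.65377/2⌋ = 8; lat ⌊8.81314/1⌋ = 8.
Subsquare: lon ⌊1.65377/0.0833333⌋ = 19 → t; lat ⌊0.81314/0.0416667⌋ = 19 → t.
Extended square: lon ⌊0.07044/0.00833333⌋ = 8; lat ⌊0.02148/0.00416667⌋ = 5.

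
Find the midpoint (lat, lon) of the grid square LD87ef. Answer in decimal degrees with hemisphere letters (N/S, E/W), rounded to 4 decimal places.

Field L=11, D=3: +11·20° lon, +3·10° lat → SW at lon 40°, lat -60°.
Square 8, 7: +8·2° lon, +7·1° lat → SW at lon 56°, lat -53°.
Subsquare e=4, f=5: +4·0.0833333° lon, +5·0.0416667° lat → SW at lon 56.3333°, lat -52.7917°.
Cell spans 0.0833333° lon × 0.0416667° lat. Centre is SW corner plus half of each.
latitude 52.7708° S, longitude 56.3750° E.

52.7708° S, 56.3750° E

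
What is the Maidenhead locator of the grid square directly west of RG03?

QG93

Longitude square 0; −1 → -1, wraps to 9, carry into field.
Longitude field R = 17; −1 → 16 = Q.
The latitude characters are unchanged.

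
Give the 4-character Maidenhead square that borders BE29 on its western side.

BE19

Longitude square 2; −1 → 1.
The latitude characters are unchanged.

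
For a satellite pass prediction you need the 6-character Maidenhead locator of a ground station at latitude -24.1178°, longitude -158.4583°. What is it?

BG05sv

Add 180° to longitude and 90° to latitude: 21.5417, 65.8822.
Field: 21.5417/20 → 1 → B, 65.8822/10 → 6 → G; chars BG.
Square: 1.5417/2 → 0, 5.8822/1 → 5; chars 05.
Subsquare: 1.5417/0.0833333 → 18 → s, 0.8822/0.0416667 → 21 → v; chars sv.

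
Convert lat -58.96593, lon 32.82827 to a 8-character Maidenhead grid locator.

KD61ja98

Shift to the Maidenhead origin (180°W, 90°S): lon 212.82827, lat 31.03407.
Field: 212.82827/20 → 10 → K, 31.03407/10 → 3 → D; chars KD.
Square: 12.82827/2 → 6, 1.03407/1 → 1; chars 61.
Subsquare: 0.82827/0.0833333 → 9 → j, 0.03407/0.0416667 → 0 → a; chars ja.
Extended square: 0.07827/0.00833333 → 9, 0.03407/0.00416667 → 8; chars 98.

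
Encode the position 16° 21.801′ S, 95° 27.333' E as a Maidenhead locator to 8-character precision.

Offset from 180°W / 90°S: lon 275.45555°, lat 73.63665°.
Field: 275.45555/20 → 13 → N, 73.63665/10 → 7 → H; chars NH.
Square: 15.45555/2 → 7, 3.63665/1 → 3; chars 73.
Subsquare: 1.45555/0.0833333 → 17 → r, 0.63665/0.0416667 → 15 → p; chars rp.
Extended square: 0.03888/0.00833333 → 4, 0.01165/0.00416667 → 2; chars 42.

NH73rp42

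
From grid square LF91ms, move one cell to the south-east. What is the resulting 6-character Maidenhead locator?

LF91nr

Longitude subsquare m = 12; +1 → 13 = n.
Latitude subsquare s = 18; −1 → 17 = r.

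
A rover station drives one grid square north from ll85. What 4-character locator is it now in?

LL86

Latitude square 5; +1 → 6.
The longitude characters are unchanged.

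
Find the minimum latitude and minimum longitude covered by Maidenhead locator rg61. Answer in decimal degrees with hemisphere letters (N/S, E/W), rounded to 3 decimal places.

29.000° S, 172.000° E

Field R=17, G=6: +17·20° lon, +6·10° lat → SW at lon 160°, lat -30°.
Square 6, 1: +6·2° lon, +1·1° lat → SW at lon 172°, lat -29°.
latitude 29.000° S, longitude 172.000° E.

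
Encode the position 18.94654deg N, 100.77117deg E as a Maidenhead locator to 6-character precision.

Shift to the Maidenhead origin (180°W, 90°S): lon 280.7712, lat 108.9465.
Field (20°×10°, letters A–R): 280.7712/20 → 14 → O, 108.9465/10 → 10 → K; chars OK.
Square (2°×1°, digits 0–9): 0.7712/2 → 0, 8.9465/1 → 8; chars 08.
Subsquare (5′×2.5′, letters a–x): 0.7712/0.0833333 → 9 → j, 0.9465/0.0416667 → 22 → w; chars jw.

OK08jw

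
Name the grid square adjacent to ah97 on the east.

Longitude square 9; +1 → 10, wraps to 0, carry into field.
Longitude field A = 0; +1 → 1 = B.
The latitude characters are unchanged.

BH07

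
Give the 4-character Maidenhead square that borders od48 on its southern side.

Latitude square 8; −1 → 7.
The longitude characters are unchanged.

OD47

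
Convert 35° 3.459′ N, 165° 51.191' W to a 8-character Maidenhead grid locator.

AM75bb73

Add 180° to longitude and 90° to latitude: 14.14682, 125.05765.
Field: 14.14682/20 → 0 → A, 125.05765/10 → 12 → M; chars AM.
Square: 14.14682/2 → 7, 5.05765/1 → 5; chars 75.
Subsquare: 0.14682/0.0833333 → 1 → b, 0.05765/0.0416667 → 1 → b; chars bb.
Extended square: 0.06348/0.00833333 → 7, 0.01598/0.00416667 → 3; chars 73.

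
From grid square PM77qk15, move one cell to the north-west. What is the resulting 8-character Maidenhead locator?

PM77qk06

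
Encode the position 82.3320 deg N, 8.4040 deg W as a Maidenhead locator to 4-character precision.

Add 180° to longitude and 90° to latitude: 171.60, 172.33.
Field (20°×10°, letters A–R): lon ⌊171.60/20⌋ = 8 → I; lat ⌊172.33/10⌋ = 17 → R.
Square (2°×1°, digits 0–9): lon ⌊11.60/2⌋ = 5; lat ⌊2.33/1⌋ = 2.

IR52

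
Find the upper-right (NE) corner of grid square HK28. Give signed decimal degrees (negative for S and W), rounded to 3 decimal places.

19.000, -34.000

Field H=7, K=10: +7·20° lon, +10·10° lat → SW at lon -40°, lat 10°.
Square 2, 8: +2·2° lon, +8·1° lat → SW at lon -36°, lat 18°.
Cell spans 2° lon × 1° lat. NE corner is SW corner plus one full cell.
latitude 19.000, longitude -34.000.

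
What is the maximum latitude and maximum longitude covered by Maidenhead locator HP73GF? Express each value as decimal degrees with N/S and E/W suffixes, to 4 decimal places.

63.2500° N, 25.4167° W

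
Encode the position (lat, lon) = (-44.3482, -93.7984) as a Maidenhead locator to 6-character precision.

Shift to the Maidenhead origin (180°W, 90°S): lon 86.2016, lat 45.6518.
Field: 86.2016/20 → 4 → E, 45.6518/10 → 4 → E; chars EE.
Square: 6.2016/2 → 3, 5.6518/1 → 5; chars 35.
Subsquare: 0.2016/0.0833333 → 2 → c, 0.6518/0.0416667 → 15 → p; chars cp.

EE35cp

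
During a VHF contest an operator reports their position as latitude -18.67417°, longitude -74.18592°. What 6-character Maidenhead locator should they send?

FH21vh

Shift to the Maidenhead origin (180°W, 90°S): lon 105.8141, lat 71.3258.
Field: 105.8141/20 → 5 → F, 71.3258/10 → 7 → H; chars FH.
Square: 5.8141/2 → 2, 1.3258/1 → 1; chars 21.
Subsquare: 1.8141/0.0833333 → 21 → v, 0.3258/0.0416667 → 7 → h; chars vh.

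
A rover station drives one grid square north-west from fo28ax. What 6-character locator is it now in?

FO19xa

Longitude subsquare a = 0; −1 → -1, wraps to 23 = x, carry into square.
Longitude square 2; −1 → 1.
Latitude subsquare x = 23; +1 → 24, wraps to 0 = a, carry into square.
Latitude square 8; +1 → 9.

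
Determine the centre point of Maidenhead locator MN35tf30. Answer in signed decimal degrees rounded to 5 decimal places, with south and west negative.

45.21042, 67.61250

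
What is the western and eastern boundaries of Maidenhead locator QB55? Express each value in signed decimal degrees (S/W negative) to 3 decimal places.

150.000, 152.000

Field Q=16, B=1: +16·20° lon, +1·10° lat → SW at lon 140°, lat -80°.
Square 5, 5: +5·2° lon, +5·1° lat → SW at lon 150°, lat -75°.
Cell spans 2° lon × 1° lat.
west 150.000, east 152.000.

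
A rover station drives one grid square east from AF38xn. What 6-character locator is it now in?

AF48an

Longitude subsquare x = 23; +1 → 24, wraps to 0 = a, carry into square.
Longitude square 3; +1 → 4.
The latitude characters are unchanged.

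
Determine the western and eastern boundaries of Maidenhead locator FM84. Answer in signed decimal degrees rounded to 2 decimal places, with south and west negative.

Field F=5, M=12: +5·20° lon, +12·10° lat → SW at lon -80°, lat 30°.
Square 8, 4: +8·2° lon, +4·1° lat → SW at lon -64°, lat 34°.
Cell spans 2° lon × 1° lat.
west -64.00, east -62.00.

-64.00, -62.00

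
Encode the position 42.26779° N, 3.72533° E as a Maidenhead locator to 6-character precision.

JN12ug

Shift to the Maidenhead origin (180°W, 90°S): lon 183.7253, lat 132.2678.
Field: lon ⌊183.7253/20⌋ = 9 → J; lat ⌊132.2678/10⌋ = 13 → N.
Square: lon ⌊3.7253/2⌋ = 1; lat ⌊2.2678/1⌋ = 2.
Subsquare: lon ⌊1.7253/0.0833333⌋ = 20 → u; lat ⌊0.2678/0.0416667⌋ = 6 → g.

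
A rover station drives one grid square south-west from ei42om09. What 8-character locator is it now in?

EI42nm98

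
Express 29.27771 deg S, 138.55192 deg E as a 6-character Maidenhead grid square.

Shift to the Maidenhead origin (180°W, 90°S): lon 318.5519, lat 60.7223.
Field: lon ⌊318.5519/20⌋ = 15 → P; lat ⌊60.7223/10⌋ = 6 → G.
Square: lon ⌊18.5519/2⌋ = 9; lat ⌊0.7223/1⌋ = 0.
Subsquare: lon ⌊0.5519/0.0833333⌋ = 6 → g; lat ⌊0.7223/0.0416667⌋ = 17 → r.

PG90gr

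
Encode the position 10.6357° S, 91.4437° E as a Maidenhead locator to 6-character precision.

Shift to the Maidenhead origin (180°W, 90°S): lon 271.4437, lat 79.3643.
Field (20°×10°, letters A–R): lon ⌊271.4437/20⌋ = 13 → N; lat ⌊79.3643/10⌋ = 7 → H.
Square (2°×1°, digits 0–9): lon ⌊11.4437/2⌋ = 5; lat ⌊9.3643/1⌋ = 9.
Subsquare (5′×2.5′, letters a–x): lon ⌊1.4437/0.0833333⌋ = 17 → r; lat ⌊0.3643/0.0416667⌋ = 8 → i.

NH59ri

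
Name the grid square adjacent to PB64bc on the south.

Latitude subsquare c = 2; −1 → 1 = b.
The longitude characters are unchanged.

PB64bb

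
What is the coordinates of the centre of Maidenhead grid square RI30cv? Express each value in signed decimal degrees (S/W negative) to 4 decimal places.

Field R=17, I=8: +17·20° lon, +8·10° lat → SW at lon 160°, lat -10°.
Square 3, 0: +3·2° lon, +0·1° lat → SW at lon 166°, lat -10°.
Subsquare c=2, v=21: +2·0.0833333° lon, +21·0.0416667° lat → SW at lon 166.167°, lat -9.125°.
Cell spans 0.0833333° lon × 0.0416667° lat. Centre is SW corner plus half of each.
latitude -9.1042, longitude 166.2083.

-9.1042, 166.2083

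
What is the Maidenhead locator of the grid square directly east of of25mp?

Longitude subsquare m = 12; +1 → 13 = n.
The latitude characters are unchanged.

OF25np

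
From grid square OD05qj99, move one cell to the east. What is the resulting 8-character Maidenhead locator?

Longitude extended square 9; +1 → 10, wraps to 0, carry into subsquare.
Longitude subsquare q = 16; +1 → 17 = r.
The latitude characters are unchanged.

OD05rj09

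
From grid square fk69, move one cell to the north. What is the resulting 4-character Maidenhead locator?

Latitude square 9; +1 → 10, wraps to 0, carry into field.
Latitude field K = 10; +1 → 11 = L.
The longitude characters are unchanged.

FL60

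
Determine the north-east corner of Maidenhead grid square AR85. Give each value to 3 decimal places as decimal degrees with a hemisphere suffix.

86.000° N, 162.000° W

Field A=0, R=17: +0·20° lon, +17·10° lat → SW at lon -180°, lat 80°.
Square 8, 5: +8·2° lon, +5·1° lat → SW at lon -164°, lat 85°.
Cell spans 2° lon × 1° lat. NE corner is SW corner plus one full cell.
latitude 86.000° N, longitude 162.000° W.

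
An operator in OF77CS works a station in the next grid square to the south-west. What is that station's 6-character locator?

OF77br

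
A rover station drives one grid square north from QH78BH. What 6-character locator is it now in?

QH78bi

Latitude subsquare h = 7; +1 → 8 = i.
The longitude characters are unchanged.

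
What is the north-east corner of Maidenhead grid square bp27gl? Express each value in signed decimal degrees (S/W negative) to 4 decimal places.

Field B=1, P=15: +1·20° lon, +15·10° lat → SW at lon -160°, lat 60°.
Square 2, 7: +2·2° lon, +7·1° lat → SW at lon -156°, lat 67°.
Subsquare g=6, l=11: +6·0.0833333° lon, +11·0.0416667° lat → SW at lon -155.5°, lat 67.4583°.
Cell spans 0.0833333° lon × 0.0416667° lat. NE corner is SW corner plus one full cell.
latitude 67.5000, longitude -155.4167.

67.5000, -155.4167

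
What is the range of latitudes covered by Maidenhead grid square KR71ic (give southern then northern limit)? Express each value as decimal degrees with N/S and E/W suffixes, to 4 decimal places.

81.0833° N, 81.1250° N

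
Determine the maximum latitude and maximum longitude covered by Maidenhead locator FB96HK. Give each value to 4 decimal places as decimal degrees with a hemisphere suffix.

Field F=5, B=1: +5·20° lon, +1·10° lat → SW at lon -80°, lat -80°.
Square 9, 6: +9·2° lon, +6·1° lat → SW at lon -62°, lat -74°.
Subsquare h=7, k=10: +7·0.0833333° lon, +10·0.0416667° lat → SW at lon -61.4167°, lat -73.5833°.
Cell spans 0.0833333° lon × 0.0416667° lat. NE corner is SW corner plus one full cell.
latitude 73.5417° S, longitude 61.3333° W.

73.5417° S, 61.3333° W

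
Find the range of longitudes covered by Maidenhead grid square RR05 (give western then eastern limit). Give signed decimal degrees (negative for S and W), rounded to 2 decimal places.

160.00, 162.00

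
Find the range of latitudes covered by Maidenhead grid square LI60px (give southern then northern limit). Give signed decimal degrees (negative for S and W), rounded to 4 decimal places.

-9.0417, -9.0000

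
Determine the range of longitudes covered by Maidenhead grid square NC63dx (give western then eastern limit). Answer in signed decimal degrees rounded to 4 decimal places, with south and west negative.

92.2500, 92.3333

Field N=13, C=2: +13·20° lon, +2·10° lat → SW at lon 80°, lat -70°.
Square 6, 3: +6·2° lon, +3·1° lat → SW at lon 92°, lat -67°.
Subsquare d=3, x=23: +3·0.0833333° lon, +23·0.0416667° lat → SW at lon 92.25°, lat -66.0417°.
Cell spans 0.0833333° lon × 0.0416667° lat.
west 92.2500, east 92.3333.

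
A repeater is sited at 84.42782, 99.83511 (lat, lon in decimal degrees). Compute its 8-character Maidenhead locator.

Add 180° to longitude and 90° to latitude: 279.83511, 174.42782.
Field: lon ⌊279.83511/20⌋ = 13 → N; lat ⌊174.42782/10⌋ = 17 → R.
Square: lon ⌊19.83511/2⌋ = 9; lat ⌊4.42782/1⌋ = 4.
Subsquare: lon ⌊1.83511/0.0833333⌋ = 22 → w; lat ⌊0.42782/0.0416667⌋ = 10 → k.
Extended square: lon ⌊0.00178/0.00833333⌋ = 0; lat ⌊0.01115/0.00416667⌋ = 2.

NR94wk02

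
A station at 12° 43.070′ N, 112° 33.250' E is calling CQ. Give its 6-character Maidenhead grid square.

Offset from 180°W / 90°S: lon 292.5542°, lat 102.7178°.
Field: lon ⌊292.5542/20⌋ = 14 → O; lat ⌊102.7178/10⌋ = 10 → K.
Square: lon ⌊12.5542/2⌋ = 6; lat ⌊2.7178/1⌋ = 2.
Subsquare: lon ⌊0.5542/0.0833333⌋ = 6 → g; lat ⌊0.7178/0.0416667⌋ = 17 → r.

OK62gr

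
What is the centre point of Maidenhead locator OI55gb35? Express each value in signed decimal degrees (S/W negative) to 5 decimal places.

Field O=14, I=8: +14·20° lon, +8·10° lat → SW at lon 100°, lat -10°.
Square 5, 5: +5·2° lon, +5·1° lat → SW at lon 110°, lat -5°.
Subsquare g=6, b=1: +6·0.0833333° lon, +1·0.0416667° lat → SW at lon 110.5°, lat -4.95833°.
Extended square 3, 5: +3·0.00833333° lon, +5·0.00416667° lat → SW at lon 110.525°, lat -4.9375°.
Cell spans 0.00833333° lon × 0.00416667° lat. Centre is SW corner plus half of each.
latitude -4.93542, longitude 110.52917.

-4.93542, 110.52917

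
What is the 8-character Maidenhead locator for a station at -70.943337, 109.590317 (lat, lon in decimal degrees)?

OB49tb03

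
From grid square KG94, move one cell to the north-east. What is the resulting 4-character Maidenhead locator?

Longitude square 9; +1 → 10, wraps to 0, carry into field.
Longitude field K = 10; +1 → 11 = L.
Latitude square 4; +1 → 5.

LG05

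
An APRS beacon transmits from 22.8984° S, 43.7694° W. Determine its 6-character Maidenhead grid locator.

GG87cc

Shift to the Maidenhead origin (180°W, 90°S): lon 136.2306, lat 67.1016.
Field: 136.2306/20 → 6 → G, 67.1016/10 → 6 → G; chars GG.
Square: 16.2306/2 → 8, 7.1016/1 → 7; chars 87.
Subsquare: 0.2306/0.0833333 → 2 → c, 0.1016/0.0416667 → 2 → c; chars cc.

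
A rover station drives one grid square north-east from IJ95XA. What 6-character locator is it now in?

JJ05ab

Longitude subsquare x = 23; +1 → 24, wraps to 0 = a, carry into square.
Longitude square 9; +1 → 10, wraps to 0, carry into field.
Longitude field I = 8; +1 → 9 = J.
Latitude subsquare a = 0; +1 → 1 = b.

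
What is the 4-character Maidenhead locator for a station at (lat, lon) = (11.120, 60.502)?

MK01

Offset from 180°W / 90°S: lon 240.50°, lat 101.12°.
Field: 240.50/20 → 12 → M, 101.12/10 → 10 → K; chars MK.
Square: 0.50/2 → 0, 1.12/1 → 1; chars 01.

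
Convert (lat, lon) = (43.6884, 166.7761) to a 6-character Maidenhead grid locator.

Shift to the Maidenhead origin (180°W, 90°S): lon 346.7761, lat 133.6884.
Field (20°×10°, letters A–R): lon ⌊346.7761/20⌋ = 17 → R; lat ⌊133.6884/10⌋ = 13 → N.
Square (2°×1°, digits 0–9): lon ⌊6.7761/2⌋ = 3; lat ⌊3.6884/1⌋ = 3.
Subsquare (5′×2.5′, letters a–x): lon ⌊0.7761/0.0833333⌋ = 9 → j; lat ⌊0.6884/0.0416667⌋ = 16 → q.

RN33jq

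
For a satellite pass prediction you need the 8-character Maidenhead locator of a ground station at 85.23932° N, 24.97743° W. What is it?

HR75mf27

Add 180° to longitude and 90° to latitude: 155.02257, 175.23932.
Field: 155.02257/20 → 7 → H, 175.23932/10 → 17 → R; chars HR.
Square: 15.02257/2 → 7, 5.23932/1 → 5; chars 75.
Subsquare: 1.02257/0.0833333 → 12 → m, 0.23932/0.0416667 → 5 → f; chars mf.
Extended square: 0.02257/0.00833333 → 2, 0.03099/0.00416667 → 7; chars 27.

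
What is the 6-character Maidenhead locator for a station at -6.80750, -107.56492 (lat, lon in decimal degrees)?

Offset from 180°W / 90°S: lon 72.4351°, lat 83.1925°.
Field: lon ⌊72.4351/20⌋ = 3 → D; lat ⌊83.1925/10⌋ = 8 → I.
Square: lon ⌊12.4351/2⌋ = 6; lat ⌊3.1925/1⌋ = 3.
Subsquare: lon ⌊0.4351/0.0833333⌋ = 5 → f; lat ⌊0.1925/0.0416667⌋ = 4 → e.

DI63fe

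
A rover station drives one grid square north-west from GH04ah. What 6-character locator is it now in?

FH94xi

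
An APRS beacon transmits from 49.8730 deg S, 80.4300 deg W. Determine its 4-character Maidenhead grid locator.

EE90

Offset from 180°W / 90°S: lon 99.57°, lat 40.13°.
Field (20°×10°, letters A–R): lon ⌊99.57/20⌋ = 4 → E; lat ⌊40.13/10⌋ = 4 → E.
Square (2°×1°, digits 0–9): lon ⌊19.57/2⌋ = 9; lat ⌊0.13/1⌋ = 0.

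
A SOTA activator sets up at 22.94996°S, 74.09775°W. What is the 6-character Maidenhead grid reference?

Add 180° to longitude and 90° to latitude: 105.9022, 67.0500.
Field: 105.9022/20 → 5 → F, 67.0500/10 → 6 → G; chars FG.
Square: 5.9022/2 → 2, 7.0500/1 → 7; chars 27.
Subsquare: 1.9022/0.0833333 → 22 → w, 0.0500/0.0416667 → 1 → b; chars wb.

FG27wb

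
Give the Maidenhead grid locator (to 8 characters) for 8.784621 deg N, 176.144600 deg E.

Add 180° to longitude and 90° to latitude: 356.14460, 98.78462.
Field: 356.14460/20 → 17 → R, 98.78462/10 → 9 → J; chars RJ.
Square: 16.14460/2 → 8, 8.78462/1 → 8; chars 88.
Subsquare: 0.14460/0.0833333 → 1 → b, 0.78462/0.0416667 → 18 → s; chars bs.
Extended square: 0.06127/0.00833333 → 7, 0.03462/0.00416667 → 8; chars 78.

RJ88bs78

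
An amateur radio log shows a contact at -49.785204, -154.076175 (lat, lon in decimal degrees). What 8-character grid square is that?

BE20xf01

Shift to the Maidenhead origin (180°W, 90°S): lon 25.92382, lat 40.21480.
Field: 25.92382/20 → 1 → B, 40.21480/10 → 4 → E; chars BE.
Square: 5.92382/2 → 2, 0.21480/1 → 0; chars 20.
Subsquare: 1.92382/0.0833333 → 23 → x, 0.21480/0.0416667 → 5 → f; chars xf.
Extended square: 0.00716/0.00833333 → 0, 0.00646/0.00416667 → 1; chars 01.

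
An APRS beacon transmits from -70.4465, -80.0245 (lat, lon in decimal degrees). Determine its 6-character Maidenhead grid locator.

Offset from 180°W / 90°S: lon 99.9755°, lat 19.5535°.
Field (20°×10°, letters A–R): 99.9755/20 → 4 → E, 19.5535/10 → 1 → B; chars EB.
Square (2°×1°, digits 0–9): 19.9755/2 → 9, 9.5535/1 → 9; chars 99.
Subsquare (5′×2.5′, letters a–x): 1.9755/0.0833333 → 23 → x, 0.5535/0.0416667 → 13 → n; chars xn.

EB99xn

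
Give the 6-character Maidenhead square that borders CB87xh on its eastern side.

CB97ah

Longitude subsquare x = 23; +1 → 24, wraps to 0 = a, carry into square.
Longitude square 8; +1 → 9.
The latitude characters are unchanged.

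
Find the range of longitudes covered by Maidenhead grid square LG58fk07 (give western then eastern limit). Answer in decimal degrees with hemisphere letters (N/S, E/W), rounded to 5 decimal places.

Field L=11, G=6: +11·20° lon, +6·10° lat → SW at lon 40°, lat -30°.
Square 5, 8: +5·2° lon, +8·1° lat → SW at lon 50°, lat -22°.
Subsquare f=5, k=10: +5·0.0833333° lon, +10·0.0416667° lat → SW at lon 50.4167°, lat -21.5833°.
Extended square 0, 7: +0·0.00833333° lon, +7·0.00416667° lat → SW at lon 50.4167°, lat -21.5542°.
Cell spans 0.00833333° lon × 0.00416667° lat.
west 50.41667° E, east 50.42500° E.

50.41667° E, 50.42500° E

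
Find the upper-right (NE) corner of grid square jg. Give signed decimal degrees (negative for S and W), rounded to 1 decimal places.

-20.0, 20.0

Field J=9, G=6: +9·20° lon, +6·10° lat → SW at lon 0°, lat -30°.
Cell spans 20° lon × 10° lat. NE corner is SW corner plus one full cell.
latitude -20.0, longitude 20.0.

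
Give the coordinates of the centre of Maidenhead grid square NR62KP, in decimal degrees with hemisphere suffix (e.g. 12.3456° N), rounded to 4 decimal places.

Field N=13, R=17: +13·20° lon, +17·10° lat → SW at lon 80°, lat 80°.
Square 6, 2: +6·2° lon, +2·1° lat → SW at lon 92°, lat 82°.
Subsquare k=10, p=15: +10·0.0833333° lon, +15·0.0416667° lat → SW at lon 92.8333°, lat 82.625°.
Cell spans 0.0833333° lon × 0.0416667° lat. Centre is SW corner plus half of each.
latitude 82.6458° N, longitude 92.8750° E.

82.6458° N, 92.8750° E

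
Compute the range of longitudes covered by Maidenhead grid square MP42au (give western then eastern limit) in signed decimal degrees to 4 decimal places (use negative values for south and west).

68.0000, 68.0833

Field M=12, P=15: +12·20° lon, +15·10° lat → SW at lon 60°, lat 60°.
Square 4, 2: +4·2° lon, +2·1° lat → SW at lon 68°, lat 62°.
Subsquare a=0, u=20: +0·0.0833333° lon, +20·0.0416667° lat → SW at lon 68°, lat 62.8333°.
Cell spans 0.0833333° lon × 0.0416667° lat.
west 68.0000, east 68.0833.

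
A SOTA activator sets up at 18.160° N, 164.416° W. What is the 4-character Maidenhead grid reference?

AK78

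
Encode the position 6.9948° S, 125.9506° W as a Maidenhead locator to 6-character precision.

Offset from 180°W / 90°S: lon 54.0494°, lat 83.0052°.
Field (20°×10°, letters A–R): 54.0494/20 → 2 → C, 83.0052/10 → 8 → I; chars CI.
Square (2°×1°, digits 0–9): 14.0494/2 → 7, 3.0052/1 → 3; chars 73.
Subsquare (5′×2.5′, letters a–x): 0.0494/0.0833333 → 0 → a, 0.0052/0.0416667 → 0 → a; chars aa.

CI73aa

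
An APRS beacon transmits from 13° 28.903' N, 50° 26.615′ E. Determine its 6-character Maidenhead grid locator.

LK53fl

Offset from 180°W / 90°S: lon 230.4436°, lat 103.4817°.
Field: 230.4436/20 → 11 → L, 103.4817/10 → 10 → K; chars LK.
Square: 10.4436/2 → 5, 3.4817/1 → 3; chars 53.
Subsquare: 0.4436/0.0833333 → 5 → f, 0.4817/0.0416667 → 11 → l; chars fl.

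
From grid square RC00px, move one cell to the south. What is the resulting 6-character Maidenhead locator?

RC00pw

Latitude subsquare x = 23; −1 → 22 = w.
The longitude characters are unchanged.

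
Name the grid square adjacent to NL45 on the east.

NL55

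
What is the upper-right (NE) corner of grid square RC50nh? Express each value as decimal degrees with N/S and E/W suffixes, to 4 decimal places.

Field R=17, C=2: +17·20° lon, +2·10° lat → SW at lon 160°, lat -70°.
Square 5, 0: +5·2° lon, +0·1° lat → SW at lon 170°, lat -70°.
Subsquare n=13, h=7: +13·0.0833333° lon, +7·0.0416667° lat → SW at lon 171.083°, lat -69.7083°.
Cell spans 0.0833333° lon × 0.0416667° lat. NE corner is SW corner plus one full cell.
latitude 69.6667° S, longitude 171.1667° E.

69.6667° S, 171.1667° E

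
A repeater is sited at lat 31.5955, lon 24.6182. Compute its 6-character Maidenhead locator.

KM21ho

Offset from 180°W / 90°S: lon 204.6182°, lat 121.5955°.
Field: 204.6182/20 → 10 → K, 121.5955/10 → 12 → M; chars KM.
Square: 4.6182/2 → 2, 1.5955/1 → 1; chars 21.
Subsquare: 0.6182/0.0833333 → 7 → h, 0.5955/0.0416667 → 14 → o; chars ho.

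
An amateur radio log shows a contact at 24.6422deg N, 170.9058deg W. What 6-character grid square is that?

AL44np

Shift to the Maidenhead origin (180°W, 90°S): lon 9.0942, lat 114.6422.
Field: lon ⌊9.0942/20⌋ = 0 → A; lat ⌊114.6422/10⌋ = 11 → L.
Square: lon ⌊9.0942/2⌋ = 4; lat ⌊4.6422/1⌋ = 4.
Subsquare: lon ⌊1.0942/0.0833333⌋ = 13 → n; lat ⌊0.6422/0.0416667⌋ = 15 → p.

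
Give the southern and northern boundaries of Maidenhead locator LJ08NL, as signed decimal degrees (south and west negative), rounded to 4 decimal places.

8.4583, 8.5000

Field L=11, J=9: +11·20° lon, +9·10° lat → SW at lon 40°, lat 0°.
Square 0, 8: +0·2° lon, +8·1° lat → SW at lon 40°, lat 8°.
Subsquare n=13, l=11: +13·0.0833333° lon, +11·0.0416667° lat → SW at lon 41.0833°, lat 8.45833°.
Cell spans 0.0833333° lon × 0.0416667° lat.
south 8.4583, north 8.5000.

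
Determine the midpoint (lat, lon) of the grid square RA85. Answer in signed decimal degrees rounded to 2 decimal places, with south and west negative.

Field R=17, A=0: +17·20° lon, +0·10° lat → SW at lon 160°, lat -90°.
Square 8, 5: +8·2° lon, +5·1° lat → SW at lon 176°, lat -85°.
Cell spans 2° lon × 1° lat. Centre is SW corner plus half of each.
latitude -84.50, longitude 177.00.

-84.50, 177.00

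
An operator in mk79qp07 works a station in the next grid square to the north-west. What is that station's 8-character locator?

MK79pp98

Longitude extended square 0; −1 → -1, wraps to 9, carry into subsquare.
Longitude subsquare q = 16; −1 → 15 = p.
Latitude extended square 7; +1 → 8.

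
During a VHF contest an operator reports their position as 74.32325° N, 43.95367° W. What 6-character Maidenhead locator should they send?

GQ84ah

Add 180° to longitude and 90° to latitude: 136.0463, 164.3233.
Field: 136.0463/20 → 6 → G, 164.3233/10 → 16 → Q; chars GQ.
Square: 16.0463/2 → 8, 4.3233/1 → 4; chars 84.
Subsquare: 0.0463/0.0833333 → 0 → a, 0.3233/0.0416667 → 7 → h; chars ah.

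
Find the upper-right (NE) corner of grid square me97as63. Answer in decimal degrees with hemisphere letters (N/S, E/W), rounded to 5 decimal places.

Field M=12, E=4: +12·20° lon, +4·10° lat → SW at lon 60°, lat -50°.
Square 9, 7: +9·2° lon, +7·1° lat → SW at lon 78°, lat -43°.
Subsquare a=0, s=18: +0·0.0833333° lon, +18·0.0416667° lat → SW at lon 78°, lat -42.25°.
Extended square 6, 3: +6·0.00833333° lon, +3·0.00416667° lat → SW at lon 78.05°, lat -42.2375°.
Cell spans 0.00833333° lon × 0.00416667° lat. NE corner is SW corner plus one full cell.
latitude 42.23333° S, longitude 78.05833° E.

42.23333° S, 78.05833° E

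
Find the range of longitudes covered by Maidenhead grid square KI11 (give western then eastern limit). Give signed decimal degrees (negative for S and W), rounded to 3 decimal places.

Field K=10, I=8: +10·20° lon, +8·10° lat → SW at lon 20°, lat -10°.
Square 1, 1: +1·2° lon, +1·1° lat → SW at lon 22°, lat -9°.
Cell spans 2° lon × 1° lat.
west 22.000, east 24.000.

22.000, 24.000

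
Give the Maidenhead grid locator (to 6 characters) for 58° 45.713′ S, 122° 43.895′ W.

CD81pf

Add 180° to longitude and 90° to latitude: 57.2684, 31.2381.
Field: 57.2684/20 → 2 → C, 31.2381/10 → 3 → D; chars CD.
Square: 17.2684/2 → 8, 1.2381/1 → 1; chars 81.
Subsquare: 1.2684/0.0833333 → 15 → p, 0.2381/0.0416667 → 5 → f; chars pf.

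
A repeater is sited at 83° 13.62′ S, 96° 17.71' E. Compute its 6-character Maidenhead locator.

NA86ds

Offset from 180°W / 90°S: lon 276.2952°, lat 6.7730°.
Field: 276.2952/20 → 13 → N, 6.7730/10 → 0 → A; chars NA.
Square: 16.2952/2 → 8, 6.7730/1 → 6; chars 86.
Subsquare: 0.2952/0.0833333 → 3 → d, 0.7730/0.0416667 → 18 → s; chars ds.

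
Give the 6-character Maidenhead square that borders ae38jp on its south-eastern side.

AE38ko

Longitude subsquare j = 9; +1 → 10 = k.
Latitude subsquare p = 15; −1 → 14 = o.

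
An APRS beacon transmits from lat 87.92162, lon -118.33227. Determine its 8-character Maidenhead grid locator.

DR07uw01

Add 180° to longitude and 90° to latitude: 61.66773, 177.92162.
Field: lon ⌊61.66773/20⌋ = 3 → D; lat ⌊177.92162/10⌋ = 17 → R.
Square: lon ⌊1.66773/2⌋ = 0; lat ⌊7.92162/1⌋ = 7.
Subsquare: lon ⌊1.66773/0.0833333⌋ = 20 → u; lat ⌊0.92162/0.0416667⌋ = 22 → w.
Extended square: lon ⌊0.00106/0.00833333⌋ = 0; lat ⌊0.00495/0.00416667⌋ = 1.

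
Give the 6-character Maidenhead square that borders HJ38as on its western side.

Longitude subsquare a = 0; −1 → -1, wraps to 23 = x, carry into square.
Longitude square 3; −1 → 2.
The latitude characters are unchanged.

HJ28xs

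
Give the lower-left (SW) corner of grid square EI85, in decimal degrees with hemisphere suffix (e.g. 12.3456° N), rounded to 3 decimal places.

5.000° S, 84.000° W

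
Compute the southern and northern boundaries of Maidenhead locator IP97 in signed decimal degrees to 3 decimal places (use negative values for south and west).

67.000, 68.000

Field I=8, P=15: +8·20° lon, +15·10° lat → SW at lon -20°, lat 60°.
Square 9, 7: +9·2° lon, +7·1° lat → SW at lon -2°, lat 67°.
Cell spans 2° lon × 1° lat.
south 67.000, north 68.000.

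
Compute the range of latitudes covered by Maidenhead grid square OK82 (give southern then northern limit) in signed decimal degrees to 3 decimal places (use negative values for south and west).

12.000, 13.000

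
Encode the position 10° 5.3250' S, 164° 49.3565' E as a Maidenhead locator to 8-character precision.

Shift to the Maidenhead origin (180°W, 90°S): lon 344.82261, lat 79.91125.
Field: 344.82261/20 → 17 → R, 79.91125/10 → 7 → H; chars RH.
Square: 4.82261/2 → 2, 9.91125/1 → 9; chars 29.
Subsquare: 0.82261/0.0833333 → 9 → j, 0.91125/0.0416667 → 21 → v; chars jv.
Extended square: 0.07261/0.00833333 → 8, 0.03625/0.00416667 → 8; chars 88.

RH29jv88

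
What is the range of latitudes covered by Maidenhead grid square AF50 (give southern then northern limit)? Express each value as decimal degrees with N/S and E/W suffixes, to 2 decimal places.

40.00° S, 39.00° S

Field A=0, F=5: +0·20° lon, +5·10° lat → SW at lon -180°, lat -40°.
Square 5, 0: +5·2° lon, +0·1° lat → SW at lon -170°, lat -40°.
Cell spans 2° lon × 1° lat.
south 40.00° S, north 39.00° S.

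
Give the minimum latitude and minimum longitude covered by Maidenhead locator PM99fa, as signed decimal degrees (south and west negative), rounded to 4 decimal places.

39.0000, 138.4167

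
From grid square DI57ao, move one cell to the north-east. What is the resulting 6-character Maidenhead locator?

Longitude subsquare a = 0; +1 → 1 = b.
Latitude subsquare o = 14; +1 → 15 = p.

DI57bp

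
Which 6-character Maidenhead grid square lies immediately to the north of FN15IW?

FN15ix

Latitude subsquare w = 22; +1 → 23 = x.
The longitude characters are unchanged.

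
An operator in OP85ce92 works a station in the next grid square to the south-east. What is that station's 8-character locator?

OP85de01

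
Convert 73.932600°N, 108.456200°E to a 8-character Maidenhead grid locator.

OQ43fw43

Shift to the Maidenhead origin (180°W, 90°S): lon 288.45620, lat 163.93260.
Field: lon ⌊288.45620/20⌋ = 14 → O; lat ⌊163.93260/10⌋ = 16 → Q.
Square: lon ⌊8.45620/2⌋ = 4; lat ⌊3.93260/1⌋ = 3.
Subsquare: lon ⌊0.45620/0.0833333⌋ = 5 → f; lat ⌊0.93260/0.0416667⌋ = 22 → w.
Extended square: lon ⌊0.03953/0.00833333⌋ = 4; lat ⌊0.01593/0.00416667⌋ = 3.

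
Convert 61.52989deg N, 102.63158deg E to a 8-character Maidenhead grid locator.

Add 180° to longitude and 90° to latitude: 282.63158, 151.52989.
Field (20°×10°, letters A–R): lon ⌊282.63158/20⌋ = 14 → O; lat ⌊151.52989/10⌋ = 15 → P.
Square (2°×1°, digits 0–9): lon ⌊2.63158/2⌋ = 1; lat ⌊1.52989/1⌋ = 1.
Subsquare (5′×2.5′, letters a–x): lon ⌊0.63158/0.0833333⌋ = 7 → h; lat ⌊0.52989/0.0416667⌋ = 12 → m.
Extended square (30″×15″, digits 0–9): lon ⌊0.04825/0.00833333⌋ = 5; lat ⌊0.02989/0.00416667⌋ = 7.

OP11hm57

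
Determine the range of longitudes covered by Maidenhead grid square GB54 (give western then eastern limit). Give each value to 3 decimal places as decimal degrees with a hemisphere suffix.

Field G=6, B=1: +6·20° lon, +1·10° lat → SW at lon -60°, lat -80°.
Square 5, 4: +5·2° lon, +4·1° lat → SW at lon -50°, lat -76°.
Cell spans 2° lon × 1° lat.
west 50.000° W, east 48.000° W.

50.000° W, 48.000° W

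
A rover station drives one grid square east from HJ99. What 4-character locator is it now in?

IJ09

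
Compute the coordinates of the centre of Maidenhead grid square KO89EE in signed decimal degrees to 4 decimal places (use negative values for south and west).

59.1875, 36.3750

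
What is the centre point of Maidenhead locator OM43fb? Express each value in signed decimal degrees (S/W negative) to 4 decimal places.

33.0625, 108.4583

Field O=14, M=12: +14·20° lon, +12·10° lat → SW at lon 100°, lat 30°.
Square 4, 3: +4·2° lon, +3·1° lat → SW at lon 108°, lat 33°.
Subsquare f=5, b=1: +5·0.0833333° lon, +1·0.0416667° lat → SW at lon 108.417°, lat 33.0417°.
Cell spans 0.0833333° lon × 0.0416667° lat. Centre is SW corner plus half of each.
latitude 33.0625, longitude 108.4583.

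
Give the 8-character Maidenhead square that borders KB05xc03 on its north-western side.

KB05wc94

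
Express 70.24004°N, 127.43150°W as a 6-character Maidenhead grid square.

Offset from 180°W / 90°S: lon 52.5685°, lat 160.2400°.
Field: lon ⌊52.5685/20⌋ = 2 → C; lat ⌊160.2400/10⌋ = 16 → Q.
Square: lon ⌊12.5685/2⌋ = 6; lat ⌊0.2400/1⌋ = 0.
Subsquare: lon ⌊0.5685/0.0833333⌋ = 6 → g; lat ⌊0.2400/0.0416667⌋ = 5 → f.

CQ60gf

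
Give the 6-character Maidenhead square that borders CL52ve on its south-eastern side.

CL52wd

Longitude subsquare v = 21; +1 → 22 = w.
Latitude subsquare e = 4; −1 → 3 = d.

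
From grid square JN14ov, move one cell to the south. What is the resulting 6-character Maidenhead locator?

Latitude subsquare v = 21; −1 → 20 = u.
The longitude characters are unchanged.

JN14ou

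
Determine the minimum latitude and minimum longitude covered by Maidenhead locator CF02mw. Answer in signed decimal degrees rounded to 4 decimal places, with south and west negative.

Field C=2, F=5: +2·20° lon, +5·10° lat → SW at lon -140°, lat -40°.
Square 0, 2: +0·2° lon, +2·1° lat → SW at lon -140°, lat -38°.
Subsquare m=12, w=22: +12·0.0833333° lon, +22·0.0416667° lat → SW at lon -139°, lat -37.0833°.
latitude -37.0833, longitude -139.0000.

-37.0833, -139.0000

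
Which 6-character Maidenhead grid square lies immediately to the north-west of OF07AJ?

NF97xk

Longitude subsquare a = 0; −1 → -1, wraps to 23 = x, carry into square.
Longitude square 0; −1 → -1, wraps to 9, carry into field.
Longitude field O = 14; −1 → 13 = N.
Latitude subsquare j = 9; +1 → 10 = k.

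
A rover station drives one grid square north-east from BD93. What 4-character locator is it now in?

Longitude square 9; +1 → 10, wraps to 0, carry into field.
Longitude field B = 1; +1 → 2 = C.
Latitude square 3; +1 → 4.

CD04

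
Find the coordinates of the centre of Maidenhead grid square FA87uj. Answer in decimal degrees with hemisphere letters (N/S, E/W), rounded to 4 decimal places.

82.6042° S, 62.2917° W

Field F=5, A=0: +5·20° lon, +0·10° lat → SW at lon -80°, lat -90°.
Square 8, 7: +8·2° lon, +7·1° lat → SW at lon -64°, lat -83°.
Subsquare u=20, j=9: +20·0.0833333° lon, +9·0.0416667° lat → SW at lon -62.3333°, lat -82.625°.
Cell spans 0.0833333° lon × 0.0416667° lat. Centre is SW corner plus half of each.
latitude 82.6042° S, longitude 62.2917° W.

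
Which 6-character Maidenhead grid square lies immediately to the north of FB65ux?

Latitude subsquare x = 23; +1 → 24, wraps to 0 = a, carry into square.
Latitude square 5; +1 → 6.
The longitude characters are unchanged.

FB66ua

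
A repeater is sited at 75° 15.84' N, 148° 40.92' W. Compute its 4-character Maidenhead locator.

BQ55

Add 180° to longitude and 90° to latitude: 31.32, 165.26.
Field: lon ⌊31.32/20⌋ = 1 → B; lat ⌊165.26/10⌋ = 16 → Q.
Square: lon ⌊11.32/2⌋ = 5; lat ⌊5.26/1⌋ = 5.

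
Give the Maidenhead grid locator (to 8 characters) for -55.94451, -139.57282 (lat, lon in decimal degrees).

Add 180° to longitude and 90° to latitude: 40.42718, 34.05549.
Field: 40.42718/20 → 2 → C, 34.05549/10 → 3 → D; chars CD.
Square: 0.42718/2 → 0, 4.05549/1 → 4; chars 04.
Subsquare: 0.42718/0.0833333 → 5 → f, 0.05549/0.0416667 → 1 → b; chars fb.
Extended square: 0.01051/0.00833333 → 1, 0.01382/0.00416667 → 3; chars 13.

CD04fb13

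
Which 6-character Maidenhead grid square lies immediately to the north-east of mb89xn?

MB99ao

Longitude subsquare x = 23; +1 → 24, wraps to 0 = a, carry into square.
Longitude square 8; +1 → 9.
Latitude subsquare n = 13; +1 → 14 = o.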